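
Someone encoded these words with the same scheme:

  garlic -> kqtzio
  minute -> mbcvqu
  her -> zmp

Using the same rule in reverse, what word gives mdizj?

brave

The output letters match the input read backwards, each shifted +8: garlic reversed is cilrag. Two steps: reverse the string, then apply a Caesar shift of +8.
Reversing it on mdizj: shift back: m−8=e, d−8=v, i−8=a, z−8=r, j−8=b → evarb; then reverse → brave.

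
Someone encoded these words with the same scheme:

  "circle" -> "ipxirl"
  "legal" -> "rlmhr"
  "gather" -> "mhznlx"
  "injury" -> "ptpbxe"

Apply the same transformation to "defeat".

The shift depends on letter class: consonant c→i is +6, but vowel i→p is +7. Two shifts are in play — +7 for a/e/i/o/u, +6 for every other letter.
On defeat: d(cons)+6=j, e(vowel)+7=l, f(cons)+6=l, e(vowel)+7=l, a(vowel)+7=h, t(cons)+6=z.

jlllhz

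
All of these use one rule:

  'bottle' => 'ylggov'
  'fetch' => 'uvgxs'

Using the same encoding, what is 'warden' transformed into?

dziwvm

Each pair mirrors across the alphabet (b↔y, o↔l, t↔g): positions sum to 25. Letters are reflected about the middle of the alphabet (position → 25−position): Atbash.
Applying it to warden: w↔d, a↔z, r↔i, d↔w, e↔v, n↔m.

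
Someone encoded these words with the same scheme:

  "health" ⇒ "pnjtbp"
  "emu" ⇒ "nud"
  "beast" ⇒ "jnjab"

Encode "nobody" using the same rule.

Two shifts are in play — +9 for a/e/i/o/u, +8 for every other letter.
For nobody: n(cons)+8=v, o(vowel)+9=x, b(cons)+8=j, o(vowel)+9=x, d(cons)+8=l, y(cons)+8=g.

vxjxlg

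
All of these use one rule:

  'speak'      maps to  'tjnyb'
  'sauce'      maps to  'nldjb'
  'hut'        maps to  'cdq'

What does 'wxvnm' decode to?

demon

Read the word backwards and shift each letter +9.
Undoing it on wxvnm: shift back: w−9=n, x−9=o, v−9=m, n−9=e, m−9=d → nomed; then reverse → demon.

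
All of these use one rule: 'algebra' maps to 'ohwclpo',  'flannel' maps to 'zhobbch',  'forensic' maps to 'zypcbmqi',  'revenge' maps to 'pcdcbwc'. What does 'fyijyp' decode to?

doctor

This is an affine cipher: with a=0,…,z=25, each position x becomes (23x+14) mod 26.
Reversing it on fyijyp: f(5)→17·(5−14)≡3=d; y(24)→17·(24−14)≡14=o; i(8)→17·(8−14)≡2=c; j(9)→17·(9−14)≡19=t; y(24)→17·(24−14)≡14=o; p(15)→17·(15−14)≡17=r (all mod 26).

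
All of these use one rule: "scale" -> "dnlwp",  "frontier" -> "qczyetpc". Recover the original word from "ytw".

Compare letters: s→d is +11, c→n is +11, a→l is +11 — a constant shift. Each letter is shifted forward by 11 in the alphabet (a Caesar shift of +11).
Undoing it on ytw: y−11=n, t−11=i, w−11=l.

nil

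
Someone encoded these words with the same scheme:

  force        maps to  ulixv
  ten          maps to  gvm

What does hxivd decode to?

screw

Each pair mirrors across the alphabet (f↔u, o↔l, r↔i): positions sum to 25. Each letter is replaced by its mirror in the alphabet: a↔z, b↔y, c↔x, and so on (the Atbash cipher).
Undoing it on hxivd: h↔s, x↔c, i↔r, v↔e, d↔w.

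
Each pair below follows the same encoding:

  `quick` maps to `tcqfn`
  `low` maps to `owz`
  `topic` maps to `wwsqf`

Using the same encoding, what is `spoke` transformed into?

vswnm

The shift depends on letter class: consonant q→t is +3, but vowel u→c is +8. Two shifts are in play — +8 for a/e/i/o/u, +3 for every other letter.
On spoke: s(cons)+3=v, p(cons)+3=s, o(vowel)+8=w, k(cons)+3=n, e(vowel)+8=m.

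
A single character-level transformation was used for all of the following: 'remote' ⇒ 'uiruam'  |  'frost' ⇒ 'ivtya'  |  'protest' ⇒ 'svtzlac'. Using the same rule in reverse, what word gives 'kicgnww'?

hexagon

Each letter shifts forward by (position + 3), i.e. 3, 4, 5, … — the shift grows by one for each successive letter.
Reversing it on kicgnww: k−3=h, i−4=e, c−5=x, g−6=a, n−7=g, w−8=o, w−9=n.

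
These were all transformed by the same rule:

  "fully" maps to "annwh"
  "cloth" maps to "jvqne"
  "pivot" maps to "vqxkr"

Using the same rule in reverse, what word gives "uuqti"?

gross

The output letters match the input read backwards, each shifted +2: fully reversed is ylluf. Two steps: reverse the string, then apply a Caesar shift of +2.
Undoing it on uuqti: shift back: u−2=s, u−2=s, q−2=o, t−2=r, i−2=g → ssorg; then reverse → gross.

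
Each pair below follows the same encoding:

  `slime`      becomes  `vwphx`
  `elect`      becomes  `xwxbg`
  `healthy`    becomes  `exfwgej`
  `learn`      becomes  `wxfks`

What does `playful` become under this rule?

s(18)→v(21) and l(11)→w(22) fit y≡11x+5 (mod 26); the inverse of 11 mod 26 is 19. Treating letters as 0–25, the rule is x ↦ 11x + 5 (mod 26).
On playful: p(15)→11·15+5≡14=o; l(11)→11·11+5≡22=w; a(0)→11·0+5≡5=f; y(24)→11·24+5≡9=j; f(5)→11·5+5≡8=i; u(20)→11·20+5≡17=r; l(11)→11·11+5≡22=w (all mod 26).

owfjirw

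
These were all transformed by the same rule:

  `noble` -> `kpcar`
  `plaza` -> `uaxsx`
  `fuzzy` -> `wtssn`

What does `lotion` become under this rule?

apolpk

Treating letters as 0–25, the rule is x ↦ 5x + 23 (mod 26).
Applying it to lotion: l(11)→5·11+23≡0=a; o(14)→5·14+23≡15=p; t(19)→5·19+23≡14=o; i(8)→5·8+23≡11=l; o(14)→5·14+23≡15=p; n(13)→5·13+23≡10=k (all mod 26).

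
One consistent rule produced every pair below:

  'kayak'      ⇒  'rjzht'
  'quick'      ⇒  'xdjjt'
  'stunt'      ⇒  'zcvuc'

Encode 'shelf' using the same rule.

Shifts by position in kayak: pos 0: k→r (+7), pos 1: a→j (+9), pos 2: y→z (+1), pos 3: a→h (+7), pos 4: k→t (+9) — repeating every 3. A repeating key of period 3 is used — shifts +7, +9, +1 over and over.
Applying it to shelf: s+7=z, h+9=q, e+1=f, l+7=s, f+9=o.

zqfso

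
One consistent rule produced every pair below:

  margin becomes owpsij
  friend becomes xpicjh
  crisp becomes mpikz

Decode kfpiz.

m(12)→o(14) and a(0)→w(22) fit y≡21x+22 (mod 26); the inverse of 21 mod 26 is 5. This is an affine cipher: with a=0,…,z=25, each position x becomes (21x+22) mod 26.
Reversing it on kfpiz: k(10)→5·(10−22)≡18=s; f(5)→5·(5−22)≡19=t; p(15)→5·(15−22)≡17=r; i(8)→5·(8−22)≡8=i; z(25)→5·(25−22)≡15=p (all mod 26).

strip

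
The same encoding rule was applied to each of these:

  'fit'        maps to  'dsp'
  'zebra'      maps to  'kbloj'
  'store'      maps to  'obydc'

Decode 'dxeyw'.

mount

The output letters match the input read backwards, each shifted +10: fit reversed is tif. Two steps: reverse the string, then apply a Caesar shift of +10.
Undoing it on dxeyw: shift back: d−10=t, x−10=n, e−10=u, y−10=o, w−10=m → tnuom; then reverse → mount.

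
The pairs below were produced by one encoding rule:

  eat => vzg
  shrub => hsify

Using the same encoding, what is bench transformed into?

Each pair mirrors across the alphabet (e↔v, a↔z, t↔g): positions sum to 25. This is the alphabet-reversal cipher (Atbash): a becomes z, b becomes y, etc.
For bench: b↔y, e↔v, n↔m, c↔x, h↔s.

yvmxs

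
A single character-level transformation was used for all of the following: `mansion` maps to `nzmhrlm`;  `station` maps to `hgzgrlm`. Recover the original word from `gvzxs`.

Each pair mirrors across the alphabet (m↔n, a↔z, n↔m): positions sum to 25. This is the alphabet-reversal cipher (Atbash): a becomes z, b becomes y, etc.
Reversing it on gvzxs: g↔t, v↔e, z↔a, x↔c, s↔h.

teach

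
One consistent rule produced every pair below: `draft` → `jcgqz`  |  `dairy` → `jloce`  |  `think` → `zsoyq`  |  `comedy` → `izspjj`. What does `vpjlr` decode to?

The shifts repeat in a cycle of length 2: positions 0,1,… shift by +6, +11, then the pattern repeats.
Decoding vpjlr: v−6=p, p−11=e, j−6=d, l−11=a, r−6=l.

pedal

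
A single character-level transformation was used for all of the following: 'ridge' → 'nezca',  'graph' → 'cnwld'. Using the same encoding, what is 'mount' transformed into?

Compare letters: r→n is +22, i→e is +22, d→z is +22 — a constant shift. Every letter moves 22 places later in the alphabet, wrapping around z→a.
Applying it to mount: m+22=i, o+22=k, u+22=q, n+22=j, t+22=p.

ikqjp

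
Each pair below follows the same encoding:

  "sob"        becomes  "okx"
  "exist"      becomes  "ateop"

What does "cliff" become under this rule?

It's a constant shift of +22 (ROT22).
For cliff: c+22=y, l+22=h, i+22=e, f+22=b, f+22=b.

yhebb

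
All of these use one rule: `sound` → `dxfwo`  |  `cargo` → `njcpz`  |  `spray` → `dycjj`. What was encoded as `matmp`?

bride

Shifts by position in sound: pos 0: s→d (+11), pos 1: o→x (+9), pos 2: u→f (+11), pos 3: n→w (+9) — repeating every 2. A repeating key of period 2 is used — shifts +11, +9 over and over.
Reversing it on matmp: m−11=b, a−9=r, t−11=i, m−9=d, p−11=e.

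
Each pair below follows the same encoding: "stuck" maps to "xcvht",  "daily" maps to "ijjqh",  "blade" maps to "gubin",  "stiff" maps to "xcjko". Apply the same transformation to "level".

qnwju

Shifts by position in stuck: pos 0: s→x (+5), pos 1: t→c (+9), pos 2: u→v (+1), pos 3: c→h (+5), pos 4: k→t (+9) — repeating every 3. A repeating key of period 3 is used — shifts +5, +9, +1 over and over.
Applying it to level: l+5=q, e+9=n, v+1=w, e+5=j, l+9=u.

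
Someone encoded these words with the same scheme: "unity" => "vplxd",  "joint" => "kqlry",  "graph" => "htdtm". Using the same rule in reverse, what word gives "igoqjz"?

Each letter shifts forward by (position + 1), i.e. 1, 2, 3, … — the shift grows by one for each successive letter.
Reversing it on igoqjz: i−1=h, g−2=e, o−3=l, q−4=m, j−5=e, z−6=t.

helmet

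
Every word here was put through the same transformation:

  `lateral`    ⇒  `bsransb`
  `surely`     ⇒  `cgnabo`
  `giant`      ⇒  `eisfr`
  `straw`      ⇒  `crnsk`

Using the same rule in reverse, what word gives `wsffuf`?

cannon

l(11)→b(1) and a(0)→s(18) fit y≡15x+18 (mod 26); the inverse of 15 mod 26 is 7. This is an affine cipher: with a=0,…,z=25, each position x becomes (15x+18) mod 26.
Undoing it on wsffuf: w(22)→7·(22−18)≡2=c; s(18)→7·(18−18)≡0=a; f(5)→7·(5−18)≡13=n; f(5)→7·(5−18)≡13=n; u(20)→7·(20−18)≡14=o; f(5)→7·(5−18)≡13=n (all mod 26).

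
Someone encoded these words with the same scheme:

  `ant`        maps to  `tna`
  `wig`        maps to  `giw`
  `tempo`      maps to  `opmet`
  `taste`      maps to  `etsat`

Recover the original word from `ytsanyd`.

The output letters match the input read backwards: ant reversed is tna. The word is simply reversed.
Undoing it on ytsanyd: then reverse → dynasty.

dynasty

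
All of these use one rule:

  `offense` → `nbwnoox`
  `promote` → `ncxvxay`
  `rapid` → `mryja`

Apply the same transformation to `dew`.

fnm

The output letters match the input read backwards, each shifted +9: offense reversed is esneffo. Read the word backwards and shift each letter +9.
For dew: reverse → wed; then shift: w+9=f, e+9=n, d+9=m.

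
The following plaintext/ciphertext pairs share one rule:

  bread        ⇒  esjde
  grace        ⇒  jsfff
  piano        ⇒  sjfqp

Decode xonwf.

Shifts by position in bread: pos 0: b→e (+3), pos 1: r→s (+1), pos 2: e→j (+5), pos 3: a→d (+3), pos 4: d→e (+1) — repeating every 3. It's a Vigenère-style cipher with numeric key [3,1,5]: position i shifts by key[i mod 3].
Reversing it on xonwf: x−3=u, o−1=n, n−5=i, w−3=t, f−1=e.

unite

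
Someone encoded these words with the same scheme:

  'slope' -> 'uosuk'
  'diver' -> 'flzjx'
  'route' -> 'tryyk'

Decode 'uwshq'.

In slope: s→u is +2, l→o is +3, o→s is +4, p→u is +5 — the shift increases by 1 each position. Letter i (0-indexed) is shifted by i+2, so successive shifts are 2, 3, 4, ….
Reversing it on uwshq: u−2=s, w−3=t, s−4=o, h−5=c, q−6=k.

stock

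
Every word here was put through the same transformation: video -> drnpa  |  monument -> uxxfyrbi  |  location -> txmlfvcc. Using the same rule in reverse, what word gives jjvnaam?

The shift increases by 1 at each position, starting from +8: 8, 9, 10, ….
Decoding jjvnaam: j−8=b, j−9=a, v−10=l, n−11=c, a−12=o, a−13=n, m−14=y.

balcony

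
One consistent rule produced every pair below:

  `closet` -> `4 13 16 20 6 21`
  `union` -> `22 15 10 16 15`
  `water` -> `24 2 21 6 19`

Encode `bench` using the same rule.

3 6 15 4 9

c is letter #3 and maps to 4: an offset of 1. Each letter is replaced by its alphabet position (a=1..z=26) + 1.
On bench: b=2→3, e=5→6, n=14→15, c=3→4, h=8→9.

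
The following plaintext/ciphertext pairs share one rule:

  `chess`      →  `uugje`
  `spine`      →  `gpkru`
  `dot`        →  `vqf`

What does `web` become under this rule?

dgy

The word is reversed, then every letter is shifted forward by 2.
Applying it to web: reverse → bew; then shift: b+2=d, e+2=g, w+2=y.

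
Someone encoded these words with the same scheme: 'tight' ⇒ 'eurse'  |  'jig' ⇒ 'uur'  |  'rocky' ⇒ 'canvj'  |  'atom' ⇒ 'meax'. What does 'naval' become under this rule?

ymgmw

The shift depends on letter class: consonant t→e is +11, but vowel i→u is +12. Two shifts are in play — +12 for a/e/i/o/u, +11 for every other letter.
On naval: n(cons)+11=y, a(vowel)+12=m, v(cons)+11=g, a(vowel)+12=m, l(cons)+11=w.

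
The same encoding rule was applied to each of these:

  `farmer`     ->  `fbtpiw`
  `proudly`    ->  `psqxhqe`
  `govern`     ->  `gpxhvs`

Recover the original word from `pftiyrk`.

In farmer: f→f is +0, a→b is +1, r→t is +2, m→p is +3 — the shift increases by 1 each position. Letter i (0-indexed) is shifted by i+0, so successive shifts are 0, 1, 2, ….
Undoing it on pftiyrk: p−0=p, f−1=e, t−2=r, i−3=f, y−4=u, r−5=m, k−6=e.

perfume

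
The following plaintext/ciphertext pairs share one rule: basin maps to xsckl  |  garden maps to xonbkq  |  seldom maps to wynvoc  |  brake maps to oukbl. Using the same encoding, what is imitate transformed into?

The output letters match the input read backwards, each shifted +10: basin reversed is nisab. Two steps: reverse the string, then apply a Caesar shift of +10.
For imitate: reverse → etatimi; then shift: e+10=o, t+10=d, a+10=k, t+10=d, i+10=s, m+10=w, i+10=s.

odkdsws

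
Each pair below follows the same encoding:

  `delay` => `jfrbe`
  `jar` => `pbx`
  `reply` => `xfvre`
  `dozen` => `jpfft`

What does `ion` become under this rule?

jpt

The shift depends on letter class: consonant d→j is +6, but vowel e→f is +1. The rule splits by letter class: vowels +1, consonants +6.
Applying it to ion: i(vowel)+1=j, o(vowel)+1=p, n(cons)+6=t.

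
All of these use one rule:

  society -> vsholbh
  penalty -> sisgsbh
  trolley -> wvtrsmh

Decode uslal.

rogue

In society: s→v is +3, o→s is +4, c→h is +5, i→o is +6 — the shift increases by 1 each position. Each letter shifts forward by (position + 3), i.e. 3, 4, 5, … — the shift grows by one for each successive letter.
Undoing it on uslal: u−3=r, s−4=o, l−5=g, a−6=u, l−7=e.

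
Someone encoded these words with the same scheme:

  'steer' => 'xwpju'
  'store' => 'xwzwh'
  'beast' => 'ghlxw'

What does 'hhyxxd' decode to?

census

Shifts by position in steer: pos 0: s→x (+5), pos 1: t→w (+3), pos 2: e→p (+11), pos 3: e→j (+5), pos 4: r→u (+3) — repeating every 3. A repeating key of period 3 is used — shifts +5, +3, +11 over and over.
Undoing it on hhyxxd: h−5=c, h−3=e, y−11=n, x−5=s, x−3=u, d−11=s.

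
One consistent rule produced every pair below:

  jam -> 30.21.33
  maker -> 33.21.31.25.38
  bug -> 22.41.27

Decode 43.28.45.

why

Letters become their 1-based position plus 20 (so a→21, b→22, …).
Decoding 43.28.45: 43→(43−20)÷1=23=w, 28→(28−20)÷1=8=h, 45→(45−20)÷1=25=y.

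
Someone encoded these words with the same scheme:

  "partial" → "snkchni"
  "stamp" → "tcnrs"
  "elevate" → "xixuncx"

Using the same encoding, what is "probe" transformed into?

skjwx

p(15)→s(18) and a(0)→n(13) fit y≡9x+13 (mod 26); the inverse of 9 mod 26 is 3. Treating letters as 0–25, the rule is x ↦ 9x + 13 (mod 26).
On probe: p(15)→9·15+13≡18=s; r(17)→9·17+13≡10=k; o(14)→9·14+13≡9=j; b(1)→9·1+13≡22=w; e(4)→9·4+13≡23=x (all mod 26).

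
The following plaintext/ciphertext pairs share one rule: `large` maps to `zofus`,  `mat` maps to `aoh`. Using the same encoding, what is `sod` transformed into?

Compare letters: l→z is +14, a→o is +14, r→f is +14 — a constant shift. Each letter is shifted forward by 14 in the alphabet (a Caesar shift of +14).
Applying it to sod: s+14=g, o+14=c, d+14=r.

gcr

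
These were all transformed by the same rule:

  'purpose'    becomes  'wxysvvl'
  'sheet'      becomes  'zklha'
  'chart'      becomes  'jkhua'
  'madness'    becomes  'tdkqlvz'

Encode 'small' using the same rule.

The shifts repeat in a cycle of length 2: positions 0,1,… shift by +7, +3, then the pattern repeats.
Applying it to small: s+7=z, m+3=p, a+7=h, l+3=o, l+7=s.

zphos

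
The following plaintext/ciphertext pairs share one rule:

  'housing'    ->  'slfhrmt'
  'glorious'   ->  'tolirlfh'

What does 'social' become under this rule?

Each pair mirrors across the alphabet (h↔s, o↔l, u↔f): positions sum to 25. This is the alphabet-reversal cipher (Atbash): a becomes z, b becomes y, etc.
On social: s↔h, o↔l, c↔x, i↔r, a↔z, l↔o.

hlxrzo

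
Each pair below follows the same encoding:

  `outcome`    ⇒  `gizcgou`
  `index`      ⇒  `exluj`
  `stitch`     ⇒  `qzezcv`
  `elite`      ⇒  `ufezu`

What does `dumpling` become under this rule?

liopfexm

o(14)→g(6) and u(20)→i(8) fit y≡9x+10 (mod 26); the inverse of 9 mod 26 is 3. This is an affine cipher: with a=0,…,z=25, each position x becomes (9x+10) mod 26.
Applying it to dumpling: d(3)→9·3+10≡11=l; u(20)→9·20+10≡8=i; m(12)→9·12+10≡14=o; p(15)→9·15+10≡15=p; l(11)→9·11+10≡5=f; i(8)→9·8+10≡4=e; n(13)→9·13+10≡23=x; g(6)→9·6+10≡12=m (all mod 26).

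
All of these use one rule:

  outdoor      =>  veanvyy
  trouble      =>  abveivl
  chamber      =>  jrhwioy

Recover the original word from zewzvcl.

Shifts by position in outdoor: pos 0: o→v (+7), pos 1: u→e (+10), pos 2: t→a (+7), pos 3: d→n (+10) — repeating every 2. A repeating key of period 2 is used — shifts +7, +10 over and over.
Reversing it on zewzvcl: z−7=s, e−10=u, w−7=p, z−10=p, v−7=o, c−10=s, l−7=e.

suppose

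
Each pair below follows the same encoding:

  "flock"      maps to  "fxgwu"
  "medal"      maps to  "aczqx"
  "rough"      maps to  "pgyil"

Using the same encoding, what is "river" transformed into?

pobcp

f(5)→f(5) and l(11)→x(23) fit y≡3x+16 (mod 26); the inverse of 3 mod 26 is 9. Each letter's alphabet position (a=0..z=25) is mapped through 3·x+16 mod 26 — an affine cipher.
Applying it to river: r(17)→3·17+16≡15=p; i(8)→3·8+16≡14=o; v(21)→3·21+16≡1=b; e(4)→3·4+16≡2=c; r(17)→3·17+16≡15=p (all mod 26).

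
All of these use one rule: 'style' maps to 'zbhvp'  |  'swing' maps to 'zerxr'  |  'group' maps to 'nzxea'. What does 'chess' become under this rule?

In style: s→z is +7, t→b is +8, y→h is +9, l→v is +10 — the shift increases by 1 each position. The shift increases by 1 at each position, starting from +7: 7, 8, 9, ….
On chess: c+7=j, h+8=p, e+9=n, s+10=c, s+11=d.

jpncd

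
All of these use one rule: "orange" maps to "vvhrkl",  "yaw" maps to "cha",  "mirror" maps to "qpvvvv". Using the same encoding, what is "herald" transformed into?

The shift depends on letter class: consonant r→v is +4, but vowel o→v is +7. The rule splits by letter class: vowels +7, consonants +4.
For herald: h(cons)+4=l, e(vowel)+7=l, r(cons)+4=v, a(vowel)+7=h, l(cons)+4=p, d(cons)+4=h.

llvhph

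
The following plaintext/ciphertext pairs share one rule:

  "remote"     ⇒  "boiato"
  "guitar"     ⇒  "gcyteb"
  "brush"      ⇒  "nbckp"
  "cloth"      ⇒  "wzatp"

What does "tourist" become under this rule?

r(17)→b(1) and e(4)→o(14) fit y≡9x+4 (mod 26); the inverse of 9 mod 26 is 3. This is an affine cipher: with a=0,…,z=25, each position x becomes (9x+4) mod 26.
Applying it to tourist: t(19)→9·19+4≡19=t; o(14)→9·14+4≡0=a; u(20)→9·20+4≡2=c; r(17)→9·17+4≡1=b; i(8)→9·8+4≡24=y; s(18)→9·18+4≡10=k; t(19)→9·19+4≡19=t (all mod 26).

tacbykt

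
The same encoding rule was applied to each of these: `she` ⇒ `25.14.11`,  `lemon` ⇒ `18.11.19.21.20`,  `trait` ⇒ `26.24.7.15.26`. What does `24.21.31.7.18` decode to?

s is letter #19 and maps to 25: an offset of 6. The number is (letter's place in the alphabet, a=1) + 6.
Undoing it on 24.21.31.7.18: 24→(24−6)÷1=18=r, 21→(21−6)÷1=15=o, 31→(31−6)÷1=25=y, 7→(7−6)÷1=1=a, 18→(18−6)÷1=12=l.

royal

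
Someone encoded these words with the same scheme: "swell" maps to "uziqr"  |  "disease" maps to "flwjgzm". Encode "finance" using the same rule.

In swell: s→u is +2, w→z is +3, e→i is +4, l→q is +5 — the shift increases by 1 each position. Each letter shifts forward by (position + 2), i.e. 2, 3, 4, … — the shift grows by one for each successive letter.
For finance: f+2=h, i+3=l, n+4=r, a+5=f, n+6=t, c+7=j, e+8=m.

hlrftjm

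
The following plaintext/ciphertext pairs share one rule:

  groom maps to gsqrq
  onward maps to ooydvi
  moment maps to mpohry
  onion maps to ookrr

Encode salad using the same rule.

The shift increases by 1 at each position, starting from +0: 0, 1, 2, ….
Applying it to salad: s+0=s, a+1=b, l+2=n, a+3=d, d+4=h.

sbndh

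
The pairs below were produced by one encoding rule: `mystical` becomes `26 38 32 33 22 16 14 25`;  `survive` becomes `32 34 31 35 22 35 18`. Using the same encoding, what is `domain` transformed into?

17 28 26 14 22 27

Each letter is replaced by its alphabet position (a=1..z=26) + 13.
Applying it to domain: d=4→17, o=15→28, m=13→26, a=1→14, i=9→22, n=14→27.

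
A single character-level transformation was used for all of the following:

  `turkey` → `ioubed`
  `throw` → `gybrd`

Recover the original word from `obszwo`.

empire

Two steps: reverse the string, then apply a Caesar shift of +10.
Decoding obszwo: shift back: o−10=e, b−10=r, s−10=i, z−10=p, w−10=m, o−10=e → eripme; then reverse → empire.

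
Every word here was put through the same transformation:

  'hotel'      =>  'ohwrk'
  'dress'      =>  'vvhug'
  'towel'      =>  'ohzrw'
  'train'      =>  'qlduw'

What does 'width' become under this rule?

kwglz

The output letters match the input read backwards, each shifted +3: hotel reversed is letoh. Two steps: reverse the string, then apply a Caesar shift of +3.
On width: reverse → htdiw; then shift: h+3=k, t+3=w, d+3=g, i+3=l, w+3=z.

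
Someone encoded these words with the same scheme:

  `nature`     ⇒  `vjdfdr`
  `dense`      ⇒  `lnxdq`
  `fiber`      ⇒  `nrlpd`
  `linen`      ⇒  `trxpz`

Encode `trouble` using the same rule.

In nature: n→v is +8, a→j is +9, t→d is +10, u→f is +11 — the shift increases by 1 each position. Letter i (0-indexed) is shifted by i+8, so successive shifts are 8, 9, 10, ….
For trouble: t+8=b, r+9=a, o+10=y, u+11=f, b+12=n, l+13=y, e+14=s.

bayfnys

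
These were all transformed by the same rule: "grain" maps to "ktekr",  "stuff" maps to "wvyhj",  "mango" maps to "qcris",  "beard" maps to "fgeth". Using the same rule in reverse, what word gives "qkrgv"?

miner

It's a Vigenère-style cipher with numeric key [4,2]: position i shifts by key[i mod 2].
Decoding qkrgv: q−4=m, k−2=i, r−4=n, g−2=e, v−4=r.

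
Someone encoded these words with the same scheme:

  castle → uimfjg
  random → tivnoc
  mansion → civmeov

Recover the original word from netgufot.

Each letter's alphabet position (a=0..z=25) is mapped through 19·x+8 mod 26 — an affine cipher.
Decoding netgufot: n(13)→11·(13−8)≡3=d; e(4)→11·(4−8)≡8=i; t(19)→11·(19−8)≡17=r; g(6)→11·(6−8)≡4=e; u(20)→11·(20−8)≡2=c; f(5)→11·(5−8)≡19=t; o(14)→11·(14−8)≡14=o; t(19)→11·(19−8)≡17=r (all mod 26).

director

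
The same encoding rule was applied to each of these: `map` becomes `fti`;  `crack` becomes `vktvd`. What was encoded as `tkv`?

arc

Compare letters: m→f is +19, a→t is +19, p→i is +19 — a constant shift. This is a Caesar cipher with shift 19.
Undoing it on tkv: t−19=a, k−19=r, v−19=c.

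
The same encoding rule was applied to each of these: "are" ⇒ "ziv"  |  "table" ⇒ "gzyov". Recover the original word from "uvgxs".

fetch

Each pair mirrors across the alphabet (a↔z, r↔i, e↔v): positions sum to 25. Each letter is replaced by its mirror in the alphabet: a↔z, b↔y, c↔x, and so on (the Atbash cipher).
Decoding uvgxs: u↔f, v↔e, g↔t, x↔c, s↔h.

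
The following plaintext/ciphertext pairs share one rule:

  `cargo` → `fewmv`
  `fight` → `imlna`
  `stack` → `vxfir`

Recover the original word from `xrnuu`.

In cargo: c→f is +3, a→e is +4, r→w is +5, g→m is +6 — the shift increases by 1 each position. The shift increases by 1 at each position, starting from +3: 3, 4, 5, ….
Reversing it on xrnuu: x−3=u, r−4=n, n−5=i, u−6=o, u−7=n.

union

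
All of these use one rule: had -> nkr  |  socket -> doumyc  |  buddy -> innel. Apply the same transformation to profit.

Two steps: reverse the string, then apply a Caesar shift of +10.
For profit: reverse → tiforp; then shift: t+10=d, i+10=s, f+10=p, o+10=y, r+10=b, p+10=z.

dspybz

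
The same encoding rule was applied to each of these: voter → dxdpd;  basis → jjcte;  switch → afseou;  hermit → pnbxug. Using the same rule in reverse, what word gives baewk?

In voter: v→d is +8, o→x is +9, t→d is +10, e→p is +11 — the shift increases by 1 each position. Each letter shifts forward by (position + 8), i.e. 8, 9, 10, … — the shift grows by one for each successive letter.
Reversing it on baewk: b−8=t, a−9=r, e−10=u, w−11=l, k−12=y.

truly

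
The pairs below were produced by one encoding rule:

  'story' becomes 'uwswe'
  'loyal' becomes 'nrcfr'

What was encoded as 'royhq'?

pluck

Each letter shifts forward by (position + 2), i.e. 2, 3, 4, … — the shift grows by one for each successive letter.
Decoding royhq: r−2=p, o−3=l, y−4=u, h−5=c, q−6=k.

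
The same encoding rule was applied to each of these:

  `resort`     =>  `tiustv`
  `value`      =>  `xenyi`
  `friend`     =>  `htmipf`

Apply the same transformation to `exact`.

The shift depends on letter class: consonant r→t is +2, but vowel e→i is +4. The rule splits by letter class: vowels +4, consonants +2.
Applying it to exact: e(vowel)+4=i, x(cons)+2=z, a(vowel)+4=e, c(cons)+2=e, t(cons)+2=v.

izeev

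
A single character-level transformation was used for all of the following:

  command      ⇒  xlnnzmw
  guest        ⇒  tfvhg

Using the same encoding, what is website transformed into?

Each pair mirrors across the alphabet (c↔x, o↔l, m↔n): positions sum to 25. Letters are reflected about the middle of the alphabet (position → 25−position): Atbash.
Applying it to website: w↔d, e↔v, b↔y, s↔h, i↔r, t↔g, e↔v.

dvyhrgv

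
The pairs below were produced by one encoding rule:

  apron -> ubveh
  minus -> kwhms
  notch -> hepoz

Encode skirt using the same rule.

sqwvp

a(0)→u(20) and p(15)→b(1) fit y≡23x+20 (mod 26); the inverse of 23 mod 26 is 17. This is an affine cipher: with a=0,…,z=25, each position x becomes (23x+20) mod 26.
On skirt: s(18)→23·18+20≡18=s; k(10)→23·10+20≡16=q; i(8)→23·8+20≡22=w; r(17)→23·17+20≡21=v; t(19)→23·19+20≡15=p (all mod 26).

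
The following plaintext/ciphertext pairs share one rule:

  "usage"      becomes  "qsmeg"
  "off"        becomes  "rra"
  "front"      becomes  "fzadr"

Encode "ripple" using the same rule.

The output letters match the input read backwards, each shifted +12: usage reversed is egasu. Read the word backwards and shift each letter +12.
On ripple: reverse → elppir; then shift: e+12=q, l+12=x, p+12=b, p+12=b, i+12=u, r+12=d.

qxbbud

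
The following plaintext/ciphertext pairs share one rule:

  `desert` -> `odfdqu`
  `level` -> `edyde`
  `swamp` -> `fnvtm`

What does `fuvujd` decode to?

statue

Each letter's alphabet position (a=0..z=25) is mapped through 15·x+21 mod 26 — an affine cipher.
Reversing it on fuvujd: f(5)→7·(5−21)≡18=s; u(20)→7·(20−21)≡19=t; v(21)→7·(21−21)≡0=a; u(20)→7·(20−21)≡19=t; j(9)→7·(9−21)≡20=u; d(3)→7·(3−21)≡4=e (all mod 26).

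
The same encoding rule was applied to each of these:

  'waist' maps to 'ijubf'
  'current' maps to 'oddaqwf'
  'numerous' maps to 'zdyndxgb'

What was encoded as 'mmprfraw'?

A repeating key of period 2 is used — shifts +12, +9 over and over.
Reversing it on mmprfraw: m−12=a, m−9=d, p−12=d, r−9=i, f−12=t, r−9=i, a−12=o, w−9=n.

addition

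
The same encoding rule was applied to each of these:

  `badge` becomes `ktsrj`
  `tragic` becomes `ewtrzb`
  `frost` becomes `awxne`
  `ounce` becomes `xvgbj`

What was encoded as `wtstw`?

b(1)→k(10) and a(0)→t(19) fit y≡17x+19 (mod 26); the inverse of 17 mod 26 is 23. Each letter's alphabet position (a=0..z=25) is mapped through 17·x+19 mod 26 — an affine cipher.
Undoing it on wtstw: w(22)→23·(22−19)≡17=r; t(19)→23·(19−19)≡0=a; s(18)→23·(18−19)≡3=d; t(19)→23·(19−19)≡0=a; w(22)→23·(22−19)≡17=r (all mod 26).

radar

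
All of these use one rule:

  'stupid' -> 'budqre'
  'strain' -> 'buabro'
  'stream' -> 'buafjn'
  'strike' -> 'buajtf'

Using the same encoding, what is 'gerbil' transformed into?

Shifts by position in stupid: pos 0: s→b (+9), pos 1: t→u (+1), pos 2: u→d (+9), pos 3: p→q (+1) — repeating every 2. A repeating key of period 2 is used — shifts +9, +1 over and over.
On gerbil: g+9=p, e+1=f, r+9=a, b+1=c, i+9=r, l+1=m.

pfacrm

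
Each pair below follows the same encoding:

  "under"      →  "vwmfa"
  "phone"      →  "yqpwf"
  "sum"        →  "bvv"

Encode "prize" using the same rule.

The shift depends on letter class: consonant n→w is +9, but vowel u→v is +1. The rule splits by letter class: vowels +1, consonants +9.
On prize: p(cons)+9=y, r(cons)+9=a, i(vowel)+1=j, z(cons)+9=i, e(vowel)+1=f.

yajif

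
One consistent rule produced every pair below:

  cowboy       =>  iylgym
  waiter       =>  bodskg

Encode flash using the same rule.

The output letters match the input read backwards, each shifted +10: cowboy reversed is yobwoc. Two steps: reverse the string, then apply a Caesar shift of +10.
On flash: reverse → hsalf; then shift: h+10=r, s+10=c, a+10=k, l+10=v, f+10=p.

rckvp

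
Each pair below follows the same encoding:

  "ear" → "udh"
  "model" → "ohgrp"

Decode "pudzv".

swarm

The output letters match the input read backwards, each shifted +3: ear reversed is rae. The word is reversed, then every letter is shifted forward by 3.
Reversing it on pudzv: shift back: p−3=m, u−3=r, d−3=a, z−3=w, v−3=s → mraws; then reverse → swarm.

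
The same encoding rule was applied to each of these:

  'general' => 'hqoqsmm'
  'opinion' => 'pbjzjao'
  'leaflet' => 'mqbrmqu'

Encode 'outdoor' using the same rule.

pguppas

Shifts by position in general: pos 0: g→h (+1), pos 1: e→q (+12), pos 2: n→o (+1), pos 3: e→q (+12) — repeating every 2. The shifts repeat in a cycle of length 2: positions 0,1,… shift by +1, +12, then the pattern repeats.
Applying it to outdoor: o+1=p, u+12=g, t+1=u, d+12=p, o+1=p, o+12=a, r+1=s.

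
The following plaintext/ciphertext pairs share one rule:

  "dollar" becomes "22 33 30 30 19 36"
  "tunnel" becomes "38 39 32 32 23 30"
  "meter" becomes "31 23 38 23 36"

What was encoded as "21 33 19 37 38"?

Letters become their 1-based position plus 18 (so a→19, b→20, …).
Decoding 21 33 19 37 38: 21→(21−18)÷1=3=c, 33→(33−18)÷1=15=o, 19→(19−18)÷1=1=a, 37→(37−18)÷1=19=s, 38→(38−18)÷1=20=t.

coast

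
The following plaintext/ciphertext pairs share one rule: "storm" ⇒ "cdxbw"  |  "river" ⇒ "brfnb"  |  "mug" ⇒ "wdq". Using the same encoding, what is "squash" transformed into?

The rule splits by letter class: vowels +9, consonants +10.
For squash: s(cons)+10=c, q(cons)+10=a, u(vowel)+9=d, a(vowel)+9=j, s(cons)+10=c, h(cons)+10=r.

cadjcr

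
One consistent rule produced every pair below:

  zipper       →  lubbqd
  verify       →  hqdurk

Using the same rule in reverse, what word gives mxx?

all

Compare letters: z→l is +12, i→u is +12, p→b is +12 — a constant shift. This is a Caesar cipher with shift 12.
Undoing it on mxx: m−12=a, x−12=l, x−12=l.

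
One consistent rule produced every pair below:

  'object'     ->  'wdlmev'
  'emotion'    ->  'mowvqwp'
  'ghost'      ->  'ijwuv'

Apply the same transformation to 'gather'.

iivjmt

Vowels shift forward by 8 and consonants shift forward by 2.
For gather: g(cons)+2=i, a(vowel)+8=i, t(cons)+2=v, h(cons)+2=j, e(vowel)+8=m, r(cons)+2=t.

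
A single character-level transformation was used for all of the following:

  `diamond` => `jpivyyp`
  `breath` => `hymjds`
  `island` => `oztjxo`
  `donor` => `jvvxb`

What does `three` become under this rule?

zozno

In diamond: d→j is +6, i→p is +7, a→i is +8, m→v is +9 — the shift increases by 1 each position. Each letter shifts forward by (position + 6), i.e. 6, 7, 8, … — the shift grows by one for each successive letter.
On three: t+6=z, h+7=o, r+8=z, e+9=n, e+10=o.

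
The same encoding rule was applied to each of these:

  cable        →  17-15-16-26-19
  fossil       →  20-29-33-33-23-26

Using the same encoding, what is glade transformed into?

c is letter #3 and maps to 17: an offset of 14. The number is (letter's place in the alphabet, a=1) + 14.
On glade: g=7→21, l=12→26, a=1→15, d=4→18, e=5→19.

21-26-15-18-19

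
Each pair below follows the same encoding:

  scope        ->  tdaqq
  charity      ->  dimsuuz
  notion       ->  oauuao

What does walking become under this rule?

xmmluoh

The shift depends on letter class: consonant s→t is +1, but vowel o→a is +12. Vowels shift forward by 12 and consonants shift forward by 1.
For walking: w(cons)+1=x, a(vowel)+12=m, l(cons)+1=m, k(cons)+1=l, i(vowel)+12=u, n(cons)+1=o, g(cons)+1=h.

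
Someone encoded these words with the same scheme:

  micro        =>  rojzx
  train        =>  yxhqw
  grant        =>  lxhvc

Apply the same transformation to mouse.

The shift increases by 1 at each position, starting from +5: 5, 6, 7, ….
Applying it to mouse: m+5=r, o+6=u, u+7=b, s+8=a, e+9=n.

ruban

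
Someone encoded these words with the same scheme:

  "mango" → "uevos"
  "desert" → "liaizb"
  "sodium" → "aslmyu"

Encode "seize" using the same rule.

Vowels shift forward by 4 and consonants shift forward by 8.
For seize: s(cons)+8=a, e(vowel)+4=i, i(vowel)+4=m, z(cons)+8=h, e(vowel)+4=i.

aimhi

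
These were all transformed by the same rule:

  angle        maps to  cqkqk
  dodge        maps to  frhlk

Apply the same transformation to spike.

usmpk

In angle: a→c is +2, n→q is +3, g→k is +4, l→q is +5 — the shift increases by 1 each position. The shift increases by 1 at each position, starting from +2: 2, 3, 4, ….
Applying it to spike: s+2=u, p+3=s, i+4=m, k+5=p, e+6=k.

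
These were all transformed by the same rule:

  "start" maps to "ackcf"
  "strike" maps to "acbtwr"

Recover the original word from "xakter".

praise

In start: s→a is +8, t→c is +9, a→k is +10, r→c is +11 — the shift increases by 1 each position. The shift increases by 1 at each position, starting from +8: 8, 9, 10, ….
Undoing it on xakter: x−8=p, a−9=r, k−10=a, t−11=i, e−12=s, r−13=e.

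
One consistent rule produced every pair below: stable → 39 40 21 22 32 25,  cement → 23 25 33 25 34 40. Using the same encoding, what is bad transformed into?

s is letter #19 and maps to 39: an offset of 20. Each letter is replaced by its alphabet position (a=1..z=26) + 20.
For bad: b=2→22, a=1→21, d=4→24.

22 21 24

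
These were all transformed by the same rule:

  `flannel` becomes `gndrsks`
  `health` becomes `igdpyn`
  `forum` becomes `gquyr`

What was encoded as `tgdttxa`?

seaport

In flannel: f→g is +1, l→n is +2, a→d is +3, n→r is +4 — the shift increases by 1 each position. Letter i (0-indexed) is shifted by i+1, so successive shifts are 1, 2, 3, ….
Undoing it on tgdttxa: t−1=s, g−2=e, d−3=a, t−4=p, t−5=o, x−6=r, a−7=t.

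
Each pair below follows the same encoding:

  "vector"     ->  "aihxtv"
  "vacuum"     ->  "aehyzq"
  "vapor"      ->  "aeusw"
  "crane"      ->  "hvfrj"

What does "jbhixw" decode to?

Shifts by position in vector: pos 0: v→a (+5), pos 1: e→i (+4), pos 2: c→h (+5), pos 3: t→x (+4) — repeating every 2. The shifts repeat in a cycle of length 2: positions 0,1,… shift by +5, +4, then the pattern repeats.
Decoding jbhixw: j−5=e, b−4=x, h−5=c, i−4=e, x−5=s, w−4=s.

excess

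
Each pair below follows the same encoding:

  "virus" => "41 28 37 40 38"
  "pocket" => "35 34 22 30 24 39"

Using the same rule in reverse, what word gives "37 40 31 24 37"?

v is letter #22 and maps to 41: an offset of 19. Letters become their 1-based position plus 19 (so a→20, b→21, …).
Undoing it on 37 40 31 24 37: 37→(37−19)÷1=18=r, 40→(40−19)÷1=21=u, 31→(31−19)÷1=12=l, 24→(24−19)÷1=5=e, 37→(37−19)÷1=18=r.

ruler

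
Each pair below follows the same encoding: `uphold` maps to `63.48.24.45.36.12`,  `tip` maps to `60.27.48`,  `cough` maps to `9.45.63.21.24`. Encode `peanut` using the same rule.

48.15.3.42.63.60

u(#21)→63 and p(#16)→48: differences scale by 3, so n = 3·pos + 0. With a=1..z=26, the number is 3·pos.
Applying it to peanut: p=16→48, e=5→15, a=1→3, n=14→42, u=21→63, t=20→60.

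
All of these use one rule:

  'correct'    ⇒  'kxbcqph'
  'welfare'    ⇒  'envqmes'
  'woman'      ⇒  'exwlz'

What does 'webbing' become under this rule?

In correct: c→k is +8, o→x is +9, r→b is +10, r→c is +11 — the shift increases by 1 each position. Letter i (0-indexed) is shifted by i+8, so successive shifts are 8, 9, 10, ….
On webbing: w+8=e, e+9=n, b+10=l, b+11=m, i+12=u, n+13=a, g+14=u.

enlmuau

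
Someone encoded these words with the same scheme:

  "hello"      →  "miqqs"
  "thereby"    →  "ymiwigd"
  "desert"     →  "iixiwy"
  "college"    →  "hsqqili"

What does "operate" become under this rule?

Two shifts are in play — +4 for a/e/i/o/u, +5 for every other letter.
For operate: o(vowel)+4=s, p(cons)+5=u, e(vowel)+4=i, r(cons)+5=w, a(vowel)+4=e, t(cons)+5=y, e(vowel)+4=i.

suiweyi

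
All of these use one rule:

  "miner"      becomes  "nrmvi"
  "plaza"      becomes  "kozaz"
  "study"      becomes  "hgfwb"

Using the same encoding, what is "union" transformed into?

fmrlm

This is the alphabet-reversal cipher (Atbash): a becomes z, b becomes y, etc.
On union: u↔f, n↔m, i↔r, o↔l, n↔m.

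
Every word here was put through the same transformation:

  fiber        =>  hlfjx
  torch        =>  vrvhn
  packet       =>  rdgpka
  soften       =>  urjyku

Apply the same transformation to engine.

In fiber: f→h is +2, i→l is +3, b→f is +4, e→j is +5 — the shift increases by 1 each position. The shift increases by 1 at each position, starting from +2: 2, 3, 4, ….
Applying it to engine: e+2=g, n+3=q, g+4=k, i+5=n, n+6=t, e+7=l.

gqkntl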